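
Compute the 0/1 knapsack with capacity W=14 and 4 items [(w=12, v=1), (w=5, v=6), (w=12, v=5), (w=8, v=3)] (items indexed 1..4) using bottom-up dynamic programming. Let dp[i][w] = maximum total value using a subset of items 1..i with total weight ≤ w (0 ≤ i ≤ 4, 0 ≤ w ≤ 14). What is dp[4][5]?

i\w   0   1   2   3   4   5   6   7   8   9  10  11  12  13  14
  0   0   0   0   0   0   0   0   0   0   0   0   0   0   0   0
  1   0   0   0   0   0   0   0   0   0   0   0   0   1   1   1
  2   0   0   0   0   0   6   6   6   6   6   6   6   6   6   6
  3   0   0   0   0   0   6   6   6   6   6   6   6   6   6   6
  4   0   0   0   0   0   6   6   6   6   6   6   6   6   9   9

6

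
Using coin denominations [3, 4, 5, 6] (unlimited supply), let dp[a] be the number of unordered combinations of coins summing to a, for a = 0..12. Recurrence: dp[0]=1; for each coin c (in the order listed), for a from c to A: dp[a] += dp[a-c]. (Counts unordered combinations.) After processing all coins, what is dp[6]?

2

after  coin     0     1     2     3     4     5     6     7     8     9    10    11    12
          3     1     0     0     1     0     0     1     0     0     1     0     0     1
          4     1     0     0     1     1     0     1     1     1     1     1     1     2
          5     1     0     0     1     1     1     1     1     2     2     2     2     3
          6     1     0     0     1     1     1     2     1     2     3     3     3     5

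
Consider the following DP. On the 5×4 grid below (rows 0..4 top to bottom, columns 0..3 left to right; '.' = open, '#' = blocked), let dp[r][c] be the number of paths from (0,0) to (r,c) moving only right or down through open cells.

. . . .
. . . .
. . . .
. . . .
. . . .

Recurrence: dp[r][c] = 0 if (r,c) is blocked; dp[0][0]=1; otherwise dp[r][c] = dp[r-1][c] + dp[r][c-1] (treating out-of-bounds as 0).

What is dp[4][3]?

35

r\c   0   1   2   3
  0   1   1   1   1
  1   1   2   3   4
  2   1   3   6  10
  3   1   4  10  20
  4   1   5  15  35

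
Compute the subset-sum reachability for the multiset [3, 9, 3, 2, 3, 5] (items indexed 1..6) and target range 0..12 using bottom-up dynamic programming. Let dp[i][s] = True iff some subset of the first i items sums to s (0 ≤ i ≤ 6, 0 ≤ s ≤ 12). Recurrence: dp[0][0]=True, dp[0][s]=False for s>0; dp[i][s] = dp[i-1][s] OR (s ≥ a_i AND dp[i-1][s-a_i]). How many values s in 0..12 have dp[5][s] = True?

9

i\s   0   1   2   3   4   5   6   7   8   9  10  11  12
  0   T   F   F   F   F   F   F   F   F   F   F   F   F
  1   T   F   F   T   F   F   F   F   F   F   F   F   F
  2   T   F   F   T   F   F   F   F   F   T   F   F   T
  3   T   F   F   T   F   F   T   F   F   T   F   F   T
  4   T   F   T   T   F   T   T   F   T   T   F   T   T
  5   T   F   T   T   F   T   T   F   T   T   F   T   T
  6   T   F   T   T   F   T   T   T   T   T   T   T   T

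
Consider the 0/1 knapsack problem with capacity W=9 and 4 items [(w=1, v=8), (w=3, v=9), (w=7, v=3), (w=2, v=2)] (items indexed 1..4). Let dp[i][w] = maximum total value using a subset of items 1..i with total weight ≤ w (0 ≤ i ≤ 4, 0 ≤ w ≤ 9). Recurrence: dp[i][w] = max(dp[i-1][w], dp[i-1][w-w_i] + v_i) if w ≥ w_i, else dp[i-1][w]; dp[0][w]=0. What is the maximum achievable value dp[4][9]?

19

i\w   0   1   2   3   4   5   6   7   8   9
  0   0   0   0   0   0   0   0   0   0   0
  1   0   8   8   8   8   8   8   8   8   8
  2   0   8   8   9  17  17  17  17  17  17
  3   0   8   8   9  17  17  17  17  17  17
  4   0   8   8  10  17  17  19  19  19  19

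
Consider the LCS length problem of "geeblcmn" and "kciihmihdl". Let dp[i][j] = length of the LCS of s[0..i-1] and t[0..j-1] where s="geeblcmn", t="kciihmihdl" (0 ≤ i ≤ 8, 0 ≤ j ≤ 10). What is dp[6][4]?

1

   ''  k  c  i  i  h  m  i  h  d  l
''  0  0  0  0  0  0  0  0  0  0  0
 g  0  0  0  0  0  0  0  0  0  0  0
 e  0  0  0  0  0  0  0  0  0  0  0
 e  0  0  0  0  0  0  0  0  0  0  0
 b  0  0  0  0  0  0  0  0  0  0  0
 l  0  0  0  0  0  0  0  0  0  0  1
 c  0  0  1  1  1  1  1  1  1  1  1
 m  0  0  1  1  1  1  2  2  2  2  2
 n  0  0  1  1  1  1  2  2  2  2  2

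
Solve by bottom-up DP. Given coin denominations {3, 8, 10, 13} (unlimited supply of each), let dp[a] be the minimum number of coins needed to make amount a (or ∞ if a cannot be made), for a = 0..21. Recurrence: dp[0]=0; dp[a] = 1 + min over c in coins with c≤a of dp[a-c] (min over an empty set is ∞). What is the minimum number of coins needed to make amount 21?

 a  0  1  2  3  4  5  6  7  8  9 10 11 12 13 14 15 16 17 18 19 20 21
dp  0  -  -  1  -  -  2  -  1  3  1  2  4  1  3  5  2  4  2  3  2  2
(- denotes ∞ / unreachable)

2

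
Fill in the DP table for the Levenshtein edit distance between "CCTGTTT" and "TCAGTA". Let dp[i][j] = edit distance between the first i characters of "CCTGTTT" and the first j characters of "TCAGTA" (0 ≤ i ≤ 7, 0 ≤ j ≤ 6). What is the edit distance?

   ''  T  C  A  G  T  A
''  0  1  2  3  4  5  6
 C  1  1  1  2  3  4  5
 C  2  2  1  2  3  4  5
 T  3  2  2  2  3  3  4
 G  4  3  3  3  2  3  4
 T  5  4  4  4  3  2  3
 T  6  5  5  5  4  3  3
 T  7  6  6  6  5  4  4

4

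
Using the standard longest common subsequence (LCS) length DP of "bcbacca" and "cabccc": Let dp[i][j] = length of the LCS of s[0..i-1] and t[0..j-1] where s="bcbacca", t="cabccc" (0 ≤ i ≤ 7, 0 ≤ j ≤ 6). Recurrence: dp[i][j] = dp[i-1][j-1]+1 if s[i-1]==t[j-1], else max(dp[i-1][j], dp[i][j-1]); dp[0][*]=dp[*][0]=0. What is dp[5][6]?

3

   ''  c  a  b  c  c  c
''  0  0  0  0  0  0  0
 b  0  0  0  1  1  1  1
 c  0  1  1  1  2  2  2
 b  0  1  1  2  2  2  2
 a  0  1  2  2  2  2  2
 c  0  1  2  2  3  3  3
 c  0  1  2  2  3  4  4
 a  0  1  2  2  3  4  4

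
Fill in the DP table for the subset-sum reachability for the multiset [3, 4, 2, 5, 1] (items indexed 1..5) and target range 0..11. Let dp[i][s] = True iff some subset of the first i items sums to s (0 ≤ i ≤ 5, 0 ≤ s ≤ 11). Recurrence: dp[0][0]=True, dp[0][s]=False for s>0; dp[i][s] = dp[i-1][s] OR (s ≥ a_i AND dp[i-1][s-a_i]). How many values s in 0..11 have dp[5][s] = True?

12

i\s   0   1   2   3   4   5   6   7   8   9  10  11
  0   T   F   F   F   F   F   F   F   F   F   F   F
  1   T   F   F   T   F   F   F   F   F   F   F   F
  2   T   F   F   T   T   F   F   T   F   F   F   F
  3   T   F   T   T   T   T   T   T   F   T   F   F
  4   T   F   T   T   T   T   T   T   T   T   T   T
  5   T   T   T   T   T   T   T   T   T   T   T   T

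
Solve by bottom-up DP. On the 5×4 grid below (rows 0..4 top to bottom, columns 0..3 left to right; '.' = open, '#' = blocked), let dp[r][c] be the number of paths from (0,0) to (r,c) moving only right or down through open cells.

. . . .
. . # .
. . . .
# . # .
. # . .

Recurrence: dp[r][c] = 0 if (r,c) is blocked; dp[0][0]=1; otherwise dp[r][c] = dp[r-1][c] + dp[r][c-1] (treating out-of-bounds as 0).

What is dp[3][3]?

r\c   0   1   2   3
  0   1   1   1   1
  1   1   2   0   1
  2   1   3   3   4
  3   0   3   0   4
  4   0   0   0   4

4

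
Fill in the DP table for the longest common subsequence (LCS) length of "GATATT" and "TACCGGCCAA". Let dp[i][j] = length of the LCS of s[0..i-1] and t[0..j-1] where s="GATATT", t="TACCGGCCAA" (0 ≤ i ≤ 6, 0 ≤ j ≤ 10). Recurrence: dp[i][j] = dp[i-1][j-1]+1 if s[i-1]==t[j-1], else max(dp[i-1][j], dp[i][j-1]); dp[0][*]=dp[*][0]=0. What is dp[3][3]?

1

   ''  T  A  C  C  G  G  C  C  A  A
''  0  0  0  0  0  0  0  0  0  0  0
 G  0  0  0  0  0  1  1  1  1  1  1
 A  0  0  1  1  1  1  1  1  1  2  2
 T  0  1  1  1  1  1  1  1  1  2  2
 A  0  1  2  2  2  2  2  2  2  2  3
 T  0  1  2  2  2  2  2  2  2  2  3
 T  0  1  2  2  2  2  2  2  2  2  3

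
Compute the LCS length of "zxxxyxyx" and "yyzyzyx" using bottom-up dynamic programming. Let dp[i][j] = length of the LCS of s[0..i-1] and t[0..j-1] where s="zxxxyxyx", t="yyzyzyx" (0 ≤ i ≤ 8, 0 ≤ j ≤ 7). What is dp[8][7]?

4

   ''  y  y  z  y  z  y  x
''  0  0  0  0  0  0  0  0
 z  0  0  0  1  1  1  1  1
 x  0  0  0  1  1  1  1  2
 x  0  0  0  1  1  1  1  2
 x  0  0  0  1  1  1  1  2
 y  0  1  1  1  2  2  2  2
 x  0  1  1  1  2  2  2  3
 y  0  1  2  2  2  2  3  3
 x  0  1  2  2  2  2  3  4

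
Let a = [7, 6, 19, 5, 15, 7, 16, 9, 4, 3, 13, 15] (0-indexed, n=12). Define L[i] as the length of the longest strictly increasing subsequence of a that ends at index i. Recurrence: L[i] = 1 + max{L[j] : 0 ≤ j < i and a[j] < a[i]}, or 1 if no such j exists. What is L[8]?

1

   i    0    1    2    3    4    5    6    7    8    9   10   11
a[i]    7    6   19    5   15    7   16    9    4    3   13   15
L[i]    1    1    2    1    2    2    3    3    1    1    4    5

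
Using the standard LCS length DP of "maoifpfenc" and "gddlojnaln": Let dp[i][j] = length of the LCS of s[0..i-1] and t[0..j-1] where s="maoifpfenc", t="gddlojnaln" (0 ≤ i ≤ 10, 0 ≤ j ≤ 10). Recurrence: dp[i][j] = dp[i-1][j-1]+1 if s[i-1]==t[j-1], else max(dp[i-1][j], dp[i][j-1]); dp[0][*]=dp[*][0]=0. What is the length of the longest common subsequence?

2

   ''  g  d  d  l  o  j  n  a  l  n
''  0  0  0  0  0  0  0  0  0  0  0
 m  0  0  0  0  0  0  0  0  0  0  0
 a  0  0  0  0  0  0  0  0  1  1  1
 o  0  0  0  0  0  1  1  1  1  1  1
 i  0  0  0  0  0  1  1  1  1  1  1
 f  0  0  0  0  0  1  1  1  1  1  1
 p  0  0  0  0  0  1  1  1  1  1  1
 f  0  0  0  0  0  1  1  1  1  1  1
 e  0  0  0  0  0  1  1  1  1  1  1
 n  0  0  0  0  0  1  1  2  2  2  2
 c  0  0  0  0  0  1  1  2  2  2  2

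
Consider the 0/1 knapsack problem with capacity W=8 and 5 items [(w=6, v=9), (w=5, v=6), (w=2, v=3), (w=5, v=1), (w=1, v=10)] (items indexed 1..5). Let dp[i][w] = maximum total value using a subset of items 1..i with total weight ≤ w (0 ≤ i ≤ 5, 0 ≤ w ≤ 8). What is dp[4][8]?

12

i\w   0   1   2   3   4   5   6   7   8
  0   0   0   0   0   0   0   0   0   0
  1   0   0   0   0   0   0   9   9   9
  2   0   0   0   0   0   6   9   9   9
  3   0   0   3   3   3   6   9   9  12
  4   0   0   3   3   3   6   9   9  12
  5   0  10  10  13  13  13  16  19  19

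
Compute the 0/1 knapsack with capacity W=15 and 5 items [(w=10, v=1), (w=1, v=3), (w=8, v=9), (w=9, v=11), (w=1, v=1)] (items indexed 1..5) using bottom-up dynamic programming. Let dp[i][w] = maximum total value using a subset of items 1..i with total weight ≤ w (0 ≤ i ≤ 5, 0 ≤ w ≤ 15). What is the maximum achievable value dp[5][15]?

15

i\w   0   1   2   3   4   5   6   7   8   9  10  11  12  13  14  15
  0   0   0   0   0   0   0   0   0   0   0   0   0   0   0   0   0
  1   0   0   0   0   0   0   0   0   0   0   1   1   1   1   1   1
  2   0   3   3   3   3   3   3   3   3   3   3   4   4   4   4   4
  3   0   3   3   3   3   3   3   3   9  12  12  12  12  12  12  12
  4   0   3   3   3   3   3   3   3   9  12  14  14  14  14  14  14
  5   0   3   4   4   4   4   4   4   9  12  14  15  15  15  15  15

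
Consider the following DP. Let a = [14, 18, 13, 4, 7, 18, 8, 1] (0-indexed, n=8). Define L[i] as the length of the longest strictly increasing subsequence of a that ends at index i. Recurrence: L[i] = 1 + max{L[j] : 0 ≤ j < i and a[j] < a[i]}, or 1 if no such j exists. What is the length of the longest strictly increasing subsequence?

3

   i    0    1    2    3    4    5    6    7
a[i]   14   18   13    4    7   18    8    1
L[i]    1    2    1    1    2    3    3    1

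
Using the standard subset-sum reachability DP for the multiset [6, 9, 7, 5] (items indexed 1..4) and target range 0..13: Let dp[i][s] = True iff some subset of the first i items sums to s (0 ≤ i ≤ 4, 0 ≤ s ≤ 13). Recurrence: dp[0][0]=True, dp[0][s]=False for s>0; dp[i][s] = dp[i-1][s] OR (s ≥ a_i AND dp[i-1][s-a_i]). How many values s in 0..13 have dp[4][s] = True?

i\s   0   1   2   3   4   5   6   7   8   9  10  11  12  13
  0   T   F   F   F   F   F   F   F   F   F   F   F   F   F
  1   T   F   F   F   F   F   T   F   F   F   F   F   F   F
  2   T   F   F   F   F   F   T   F   F   T   F   F   F   F
  3   T   F   F   F   F   F   T   T   F   T   F   F   F   T
  4   T   F   F   F   F   T   T   T   F   T   F   T   T   T

8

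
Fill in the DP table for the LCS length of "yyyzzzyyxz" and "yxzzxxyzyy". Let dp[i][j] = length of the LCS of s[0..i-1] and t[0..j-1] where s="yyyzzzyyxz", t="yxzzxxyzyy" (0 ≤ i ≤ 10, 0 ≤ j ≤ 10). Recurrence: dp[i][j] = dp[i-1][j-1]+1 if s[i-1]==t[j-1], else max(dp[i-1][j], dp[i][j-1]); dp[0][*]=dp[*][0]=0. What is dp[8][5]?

   ''  y  x  z  z  x  x  y  z  y  y
''  0  0  0  0  0  0  0  0  0  0  0
 y  0  1  1  1  1  1  1  1  1  1  1
 y  0  1  1  1  1  1  1  2  2  2  2
 y  0  1  1  1  1  1  1  2  2  3  3
 z  0  1  1  2  2  2  2  2  3  3  3
 z  0  1  1  2  3  3  3  3  3  3  3
 z  0  1  1  2  3  3  3  3  4  4  4
 y  0  1  1  2  3  3  3  4  4  5  5
 y  0  1  1  2  3  3  3  4  4  5  6
 x  0  1  2  2  3  4  4  4  4  5  6
 z  0  1  2  3  3  4  4  4  5  5  6

3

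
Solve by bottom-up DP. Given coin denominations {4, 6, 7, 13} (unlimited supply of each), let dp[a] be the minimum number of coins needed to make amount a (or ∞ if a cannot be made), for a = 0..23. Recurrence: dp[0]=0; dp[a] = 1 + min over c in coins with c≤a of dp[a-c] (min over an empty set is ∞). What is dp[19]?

 a  0  1  2  3  4  5  6  7  8  9 10 11 12 13 14 15 16 17 18 19 20 21 22 23
dp  0  -  -  -  1  -  1  1  2  -  2  2  2  1  2  3  3  2  3  2  2  3  4  3
(- denotes ∞ / unreachable)

2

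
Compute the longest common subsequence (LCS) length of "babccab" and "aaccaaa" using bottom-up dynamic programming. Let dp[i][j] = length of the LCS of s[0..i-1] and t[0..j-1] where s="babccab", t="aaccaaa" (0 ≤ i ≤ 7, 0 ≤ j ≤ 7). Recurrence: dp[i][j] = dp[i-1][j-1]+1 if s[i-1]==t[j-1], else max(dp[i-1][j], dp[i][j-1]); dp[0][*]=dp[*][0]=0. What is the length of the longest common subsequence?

4

   ''  a  a  c  c  a  a  a
''  0  0  0  0  0  0  0  0
 b  0  0  0  0  0  0  0  0
 a  0  1  1  1  1  1  1  1
 b  0  1  1  1  1  1  1  1
 c  0  1  1  2  2  2  2  2
 c  0  1  1  2  3  3  3  3
 a  0  1  2  2  3  4  4  4
 b  0  1  2  2  3  4  4  4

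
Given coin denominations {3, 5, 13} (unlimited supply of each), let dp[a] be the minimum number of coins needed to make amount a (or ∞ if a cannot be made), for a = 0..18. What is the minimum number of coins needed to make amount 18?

2

 a  0  1  2  3  4  5  6  7  8  9 10 11 12 13 14 15 16 17 18
dp  0  -  -  1  -  1  2  -  2  3  2  3  4  1  4  3  2  5  2
(- denotes ∞ / unreachable)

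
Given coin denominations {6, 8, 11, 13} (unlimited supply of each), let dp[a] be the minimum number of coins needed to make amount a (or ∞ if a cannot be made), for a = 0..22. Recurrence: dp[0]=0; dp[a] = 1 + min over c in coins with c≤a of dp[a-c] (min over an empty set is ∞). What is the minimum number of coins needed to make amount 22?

 a  0  1  2  3  4  5  6  7  8  9 10 11 12 13 14 15 16 17 18 19 20 21 22
dp  0  -  -  -  -  -  1  -  1  -  -  1  2  1  2  -  2  2  3  2  3  2  2
(- denotes ∞ / unreachable)

2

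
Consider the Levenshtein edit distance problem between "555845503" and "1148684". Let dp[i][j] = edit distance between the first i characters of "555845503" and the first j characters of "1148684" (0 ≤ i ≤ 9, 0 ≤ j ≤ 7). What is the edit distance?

   ''  1  1  4  8  6  8  4
''  0  1  2  3  4  5  6  7
 5  1  1  2  3  4  5  6  7
 5  2  2  2  3  4  5  6  7
 5  3  3  3  3  4  5  6  7
 8  4  4  4  4  3  4  5  6
 4  5  5  5  4  4  4  5  5
 5  6  6  6  5  5  5  5  6
 5  7  7  7  6  6  6  6  6
 0  8  8  8  7  7  7  7  7
 3  9  9  9  8  8  8  8  8

8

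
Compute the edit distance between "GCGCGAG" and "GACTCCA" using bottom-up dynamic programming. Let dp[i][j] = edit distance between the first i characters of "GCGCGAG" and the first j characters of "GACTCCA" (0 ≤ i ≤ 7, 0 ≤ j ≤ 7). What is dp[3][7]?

5

   ''  G  A  C  T  C  C  A
''  0  1  2  3  4  5  6  7
 G  1  0  1  2  3  4  5  6
 C  2  1  1  1  2  3  4  5
 G  3  2  2  2  2  3  4  5
 C  4  3  3  2  3  2  3  4
 G  5  4  4  3  3  3  3  4
 A  6  5  4  4  4  4  4  3
 G  7  6  5  5  5  5  5  4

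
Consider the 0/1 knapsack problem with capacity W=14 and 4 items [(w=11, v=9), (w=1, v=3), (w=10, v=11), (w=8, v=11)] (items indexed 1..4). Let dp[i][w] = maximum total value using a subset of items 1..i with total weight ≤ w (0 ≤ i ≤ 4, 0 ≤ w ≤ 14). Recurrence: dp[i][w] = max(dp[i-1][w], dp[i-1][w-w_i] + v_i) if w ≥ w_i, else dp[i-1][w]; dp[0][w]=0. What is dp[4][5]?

i\w   0   1   2   3   4   5   6   7   8   9  10  11  12  13  14
  0   0   0   0   0   0   0   0   0   0   0   0   0   0   0   0
  1   0   0   0   0   0   0   0   0   0   0   0   9   9   9   9
  2   0   3   3   3   3   3   3   3   3   3   3   9  12  12  12
  3   0   3   3   3   3   3   3   3   3   3  11  14  14  14  14
  4   0   3   3   3   3   3   3   3  11  14  14  14  14  14  14

3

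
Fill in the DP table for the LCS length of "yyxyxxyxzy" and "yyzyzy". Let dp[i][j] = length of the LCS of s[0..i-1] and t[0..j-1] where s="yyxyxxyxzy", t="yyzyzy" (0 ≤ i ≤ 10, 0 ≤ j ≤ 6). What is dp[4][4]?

3

   ''  y  y  z  y  z  y
''  0  0  0  0  0  0  0
 y  0  1  1  1  1  1  1
 y  0  1  2  2  2  2  2
 x  0  1  2  2  2  2  2
 y  0  1  2  2  3  3  3
 x  0  1  2  2  3  3  3
 x  0  1  2  2  3  3  3
 y  0  1  2  2  3  3  4
 x  0  1  2  2  3  3  4
 z  0  1  2  3  3  4  4
 y  0  1  2  3  4  4  5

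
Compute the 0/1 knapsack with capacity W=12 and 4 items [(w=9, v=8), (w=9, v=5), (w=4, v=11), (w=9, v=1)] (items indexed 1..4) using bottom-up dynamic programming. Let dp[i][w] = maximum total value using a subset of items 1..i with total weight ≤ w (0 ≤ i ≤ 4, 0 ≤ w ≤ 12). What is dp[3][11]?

i\w   0   1   2   3   4   5   6   7   8   9  10  11  12
  0   0   0   0   0   0   0   0   0   0   0   0   0   0
  1   0   0   0   0   0   0   0   0   0   8   8   8   8
  2   0   0   0   0   0   0   0   0   0   8   8   8   8
  3   0   0   0   0  11  11  11  11  11  11  11  11  11
  4   0   0   0   0  11  11  11  11  11  11  11  11  11

11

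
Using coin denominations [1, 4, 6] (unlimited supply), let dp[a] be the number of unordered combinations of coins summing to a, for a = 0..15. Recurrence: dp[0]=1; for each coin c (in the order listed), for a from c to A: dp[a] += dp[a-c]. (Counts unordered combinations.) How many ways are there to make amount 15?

after  coin     0     1     2     3     4     5     6     7     8     9    10    11    12    13    14    15
          1     1     1     1     1     1     1     1     1     1     1     1     1     1     1     1     1
          4     1     1     1     1     2     2     2     2     3     3     3     3     4     4     4     4
          6     1     1     1     1     2     2     3     3     4     4     5     5     7     7     8     8

8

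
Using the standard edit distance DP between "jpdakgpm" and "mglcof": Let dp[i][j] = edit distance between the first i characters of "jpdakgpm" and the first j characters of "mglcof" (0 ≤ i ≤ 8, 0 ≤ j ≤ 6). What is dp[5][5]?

   ''  m  g  l  c  o  f
''  0  1  2  3  4  5  6
 j  1  1  2  3  4  5  6
 p  2  2  2  3  4  5  6
 d  3  3  3  3  4  5  6
 a  4  4  4  4  4  5  6
 k  5  5  5  5  5  5  6
 g  6  6  5  6  6  6  6
 p  7  7  6  6  7  7  7
 m  8  7  7  7  7  8  8

5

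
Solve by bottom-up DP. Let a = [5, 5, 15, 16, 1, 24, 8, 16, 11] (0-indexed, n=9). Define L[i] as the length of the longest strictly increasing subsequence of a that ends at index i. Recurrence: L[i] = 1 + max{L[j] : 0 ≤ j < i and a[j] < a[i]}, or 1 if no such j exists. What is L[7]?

   i    0    1    2    3    4    5    6    7    8
a[i]    5    5   15   16    1   24    8   16   11
L[i]    1    1    2    3    1    4    2    3    3

3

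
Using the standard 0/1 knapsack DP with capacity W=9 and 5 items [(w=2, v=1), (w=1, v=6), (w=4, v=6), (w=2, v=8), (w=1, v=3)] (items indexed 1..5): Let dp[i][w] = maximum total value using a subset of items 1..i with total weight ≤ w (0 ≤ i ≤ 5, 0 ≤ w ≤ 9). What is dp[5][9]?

i\w   0   1   2   3   4   5   6   7   8   9
  0   0   0   0   0   0   0   0   0   0   0
  1   0   0   1   1   1   1   1   1   1   1
  2   0   6   6   7   7   7   7   7   7   7
  3   0   6   6   7   7  12  12  13  13  13
  4   0   6   8  14  14  15  15  20  20  21
  5   0   6   9  14  17  17  18  20  23  23

23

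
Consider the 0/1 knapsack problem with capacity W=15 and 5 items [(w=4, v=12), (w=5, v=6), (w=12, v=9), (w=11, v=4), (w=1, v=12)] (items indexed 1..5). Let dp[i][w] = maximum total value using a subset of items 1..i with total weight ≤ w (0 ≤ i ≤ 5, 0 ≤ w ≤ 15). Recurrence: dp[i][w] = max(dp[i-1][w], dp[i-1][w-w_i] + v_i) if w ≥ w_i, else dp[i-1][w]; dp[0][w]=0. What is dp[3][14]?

18

i\w   0   1   2   3   4   5   6   7   8   9  10  11  12  13  14  15
  0   0   0   0   0   0   0   0   0   0   0   0   0   0   0   0   0
  1   0   0   0   0  12  12  12  12  12  12  12  12  12  12  12  12
  2   0   0   0   0  12  12  12  12  12  18  18  18  18  18  18  18
  3   0   0   0   0  12  12  12  12  12  18  18  18  18  18  18  18
  4   0   0   0   0  12  12  12  12  12  18  18  18  18  18  18  18
  5   0  12  12  12  12  24  24  24  24  24  30  30  30  30  30  30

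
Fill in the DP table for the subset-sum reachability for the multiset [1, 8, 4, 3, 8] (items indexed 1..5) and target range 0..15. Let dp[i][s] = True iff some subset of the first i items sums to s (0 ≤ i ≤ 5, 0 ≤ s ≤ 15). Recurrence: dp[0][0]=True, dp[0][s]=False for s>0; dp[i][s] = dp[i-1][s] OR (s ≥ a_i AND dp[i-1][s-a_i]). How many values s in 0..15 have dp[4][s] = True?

12

i\s   0   1   2   3   4   5   6   7   8   9  10  11  12  13  14  15
  0   T   F   F   F   F   F   F   F   F   F   F   F   F   F   F   F
  1   T   T   F   F   F   F   F   F   F   F   F   F   F   F   F   F
  2   T   T   F   F   F   F   F   F   T   T   F   F   F   F   F   F
  3   T   T   F   F   T   T   F   F   T   T   F   F   T   T   F   F
  4   T   T   F   T   T   T   F   T   T   T   F   T   T   T   F   T
  5   T   T   F   T   T   T   F   T   T   T   F   T   T   T   F   T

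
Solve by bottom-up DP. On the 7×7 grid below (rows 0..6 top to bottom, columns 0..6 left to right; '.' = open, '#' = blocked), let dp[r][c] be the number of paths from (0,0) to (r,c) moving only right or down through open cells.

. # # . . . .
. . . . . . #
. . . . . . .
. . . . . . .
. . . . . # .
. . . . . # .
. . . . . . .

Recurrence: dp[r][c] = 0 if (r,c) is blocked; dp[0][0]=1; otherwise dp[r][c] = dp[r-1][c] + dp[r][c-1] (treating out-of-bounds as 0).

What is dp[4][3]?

r\c   0   1   2   3   4   5   6
  0   1   0   0   0   0   0   0
  1   1   1   1   1   1   1   0
  2   1   2   3   4   5   6   6
  3   1   3   6  10  15  21  27
  4   1   4  10  20  35   0  27
  5   1   5  15  35  70   0  27
  6   1   6  21  56 126 126 153

20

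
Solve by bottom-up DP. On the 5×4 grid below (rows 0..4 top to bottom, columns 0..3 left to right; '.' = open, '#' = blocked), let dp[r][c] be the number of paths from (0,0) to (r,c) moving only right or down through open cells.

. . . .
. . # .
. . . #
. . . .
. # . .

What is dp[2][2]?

3

r\c   0   1   2   3
  0   1   1   1   1
  1   1   2   0   1
  2   1   3   3   0
  3   1   4   7   7
  4   1   0   7  14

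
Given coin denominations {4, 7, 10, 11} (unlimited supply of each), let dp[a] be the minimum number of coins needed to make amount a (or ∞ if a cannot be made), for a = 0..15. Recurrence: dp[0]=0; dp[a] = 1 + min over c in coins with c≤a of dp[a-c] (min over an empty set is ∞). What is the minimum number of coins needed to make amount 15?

 a  0  1  2  3  4  5  6  7  8  9 10 11 12 13 14 15
dp  0  -  -  -  1  -  -  1  2  -  1  1  3  -  2  2
(- denotes ∞ / unreachable)

2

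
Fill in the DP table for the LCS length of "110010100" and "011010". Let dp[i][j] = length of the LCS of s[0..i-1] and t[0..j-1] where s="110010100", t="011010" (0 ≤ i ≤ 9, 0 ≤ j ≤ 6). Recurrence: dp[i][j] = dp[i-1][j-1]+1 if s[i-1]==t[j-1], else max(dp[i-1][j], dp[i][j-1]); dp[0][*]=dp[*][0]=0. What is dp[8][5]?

4

   ''  0  1  1  0  1  0
''  0  0  0  0  0  0  0
 1  0  0  1  1  1  1  1
 1  0  0  1  2  2  2  2
 0  0  1  1  2  3  3  3
 0  0  1  1  2  3  3  4
 1  0  1  2  2  3  4  4
 0  0  1  2  2  3  4  5
 1  0  1  2  3  3  4  5
 0  0  1  2  3  4  4  5
 0  0  1  2  3  4  4  5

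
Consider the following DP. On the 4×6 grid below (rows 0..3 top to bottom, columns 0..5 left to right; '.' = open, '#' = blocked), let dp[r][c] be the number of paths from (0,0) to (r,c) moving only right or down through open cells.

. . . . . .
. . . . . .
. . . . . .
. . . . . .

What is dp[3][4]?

r\c   0   1   2   3   4   5
  0   1   1   1   1   1   1
  1   1   2   3   4   5   6
  2   1   3   6  10  15  21
  3   1   4  10  20  35  56

35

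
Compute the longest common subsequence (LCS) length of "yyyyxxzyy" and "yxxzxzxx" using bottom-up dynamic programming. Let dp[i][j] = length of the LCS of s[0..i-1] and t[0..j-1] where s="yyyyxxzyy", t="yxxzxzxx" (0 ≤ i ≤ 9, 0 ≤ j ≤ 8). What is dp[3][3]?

   ''  y  x  x  z  x  z  x  x
''  0  0  0  0  0  0  0  0  0
 y  0  1  1  1  1  1  1  1  1
 y  0  1  1  1  1  1  1  1  1
 y  0  1  1  1  1  1  1  1  1
 y  0  1  1  1  1  1  1  1  1
 x  0  1  2  2  2  2  2  2  2
 x  0  1  2  3  3  3  3  3  3
 z  0  1  2  3  4  4  4  4  4
 y  0  1  2  3  4  4  4  4  4
 y  0  1  2  3  4  4  4  4  4

1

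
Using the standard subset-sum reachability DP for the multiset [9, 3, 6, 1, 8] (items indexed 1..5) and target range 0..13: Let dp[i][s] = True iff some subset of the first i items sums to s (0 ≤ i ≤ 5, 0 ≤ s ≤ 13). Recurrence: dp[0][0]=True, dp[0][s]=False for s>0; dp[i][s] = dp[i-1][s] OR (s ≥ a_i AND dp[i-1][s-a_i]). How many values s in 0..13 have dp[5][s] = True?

i\s   0   1   2   3   4   5   6   7   8   9  10  11  12  13
  0   T   F   F   F   F   F   F   F   F   F   F   F   F   F
  1   T   F   F   F   F   F   F   F   F   T   F   F   F   F
  2   T   F   F   T   F   F   F   F   F   T   F   F   T   F
  3   T   F   F   T   F   F   T   F   F   T   F   F   T   F
  4   T   T   F   T   T   F   T   T   F   T   T   F   T   T
  5   T   T   F   T   T   F   T   T   T   T   T   T   T   T

12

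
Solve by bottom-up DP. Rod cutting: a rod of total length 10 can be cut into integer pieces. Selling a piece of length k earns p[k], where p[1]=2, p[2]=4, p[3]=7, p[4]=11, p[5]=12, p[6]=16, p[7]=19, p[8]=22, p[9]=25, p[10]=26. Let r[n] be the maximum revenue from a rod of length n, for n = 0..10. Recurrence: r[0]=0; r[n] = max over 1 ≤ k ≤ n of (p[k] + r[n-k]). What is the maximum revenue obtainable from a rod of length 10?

27

   n    0    1    2    3    4    5    6    7    8    9   10
r[n]    0    2    4    7   11   13   16   19   22   25   27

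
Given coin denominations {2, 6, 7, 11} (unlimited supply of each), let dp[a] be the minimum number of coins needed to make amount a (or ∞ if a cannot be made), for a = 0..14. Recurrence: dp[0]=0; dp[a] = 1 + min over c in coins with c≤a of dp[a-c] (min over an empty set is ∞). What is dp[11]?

 a  0  1  2  3  4  5  6  7  8  9 10 11 12 13 14
dp  0  -  1  -  2  -  1  1  2  2  3  1  2  2  2
(- denotes ∞ / unreachable)

1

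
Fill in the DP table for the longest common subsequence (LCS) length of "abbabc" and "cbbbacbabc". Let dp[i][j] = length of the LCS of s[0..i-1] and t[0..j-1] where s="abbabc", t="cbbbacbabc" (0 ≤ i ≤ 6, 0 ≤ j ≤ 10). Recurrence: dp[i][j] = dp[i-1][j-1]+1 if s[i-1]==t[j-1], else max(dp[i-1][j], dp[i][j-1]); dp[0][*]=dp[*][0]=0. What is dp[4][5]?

   ''  c  b  b  b  a  c  b  a  b  c
''  0  0  0  0  0  0  0  0  0  0  0
 a  0  0  0  0  0  1  1  1  1  1  1
 b  0  0  1  1  1  1  1  2  2  2  2
 b  0  0  1  2  2  2  2  2  2  3  3
 a  0  0  1  2  2  3  3  3  3  3  3
 b  0  0  1  2  3  3  3  4  4  4  4
 c  0  1  1  2  3  3  4  4  4  4  5

3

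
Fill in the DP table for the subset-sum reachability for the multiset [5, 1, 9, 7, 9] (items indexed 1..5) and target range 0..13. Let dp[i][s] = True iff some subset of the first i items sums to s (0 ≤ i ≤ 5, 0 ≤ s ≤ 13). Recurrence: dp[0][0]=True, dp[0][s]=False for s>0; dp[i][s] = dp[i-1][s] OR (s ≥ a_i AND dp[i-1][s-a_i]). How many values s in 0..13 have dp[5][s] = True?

i\s   0   1   2   3   4   5   6   7   8   9  10  11  12  13
  0   T   F   F   F   F   F   F   F   F   F   F   F   F   F
  1   T   F   F   F   F   T   F   F   F   F   F   F   F   F
  2   T   T   F   F   F   T   T   F   F   F   F   F   F   F
  3   T   T   F   F   F   T   T   F   F   T   T   F   F   F
  4   T   T   F   F   F   T   T   T   T   T   T   F   T   T
  5   T   T   F   F   F   T   T   T   T   T   T   F   T   T

10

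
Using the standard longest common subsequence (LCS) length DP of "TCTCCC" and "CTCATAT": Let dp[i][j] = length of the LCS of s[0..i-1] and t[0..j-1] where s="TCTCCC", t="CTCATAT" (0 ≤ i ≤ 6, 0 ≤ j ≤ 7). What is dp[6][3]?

   ''  C  T  C  A  T  A  T
''  0  0  0  0  0  0  0  0
 T  0  0  1  1  1  1  1  1
 C  0  1  1  2  2  2  2  2
 T  0  1  2  2  2  3  3  3
 C  0  1  2  3  3  3  3  3
 C  0  1  2  3  3  3  3  3
 C  0  1  2  3  3  3  3  3

3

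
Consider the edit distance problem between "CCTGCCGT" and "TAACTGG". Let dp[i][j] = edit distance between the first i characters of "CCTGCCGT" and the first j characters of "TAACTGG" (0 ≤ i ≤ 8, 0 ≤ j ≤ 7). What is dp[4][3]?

   ''  T  A  A  C  T  G  G
''  0  1  2  3  4  5  6  7
 C  1  1  2  3  3  4  5  6
 C  2  2  2  3  3  4  5  6
 T  3  2  3  3  4  3  4  5
 G  4  3  3  4  4  4  3  4
 C  5  4  4  4  4  5  4  4
 C  6  5  5  5  4  5  5  5
 G  7  6  6  6  5  5  5  5
 T  8  7  7  7  6  5  6  6

4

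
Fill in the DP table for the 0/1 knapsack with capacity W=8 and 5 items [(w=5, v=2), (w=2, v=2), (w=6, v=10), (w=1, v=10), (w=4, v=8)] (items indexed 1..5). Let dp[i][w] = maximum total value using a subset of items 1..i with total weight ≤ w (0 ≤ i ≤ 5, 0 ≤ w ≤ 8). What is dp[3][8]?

12

i\w   0   1   2   3   4   5   6   7   8
  0   0   0   0   0   0   0   0   0   0
  1   0   0   0   0   0   2   2   2   2
  2   0   0   2   2   2   2   2   4   4
  3   0   0   2   2   2   2  10  10  12
  4   0  10  10  12  12  12  12  20  20
  5   0  10  10  12  12  18  18  20  20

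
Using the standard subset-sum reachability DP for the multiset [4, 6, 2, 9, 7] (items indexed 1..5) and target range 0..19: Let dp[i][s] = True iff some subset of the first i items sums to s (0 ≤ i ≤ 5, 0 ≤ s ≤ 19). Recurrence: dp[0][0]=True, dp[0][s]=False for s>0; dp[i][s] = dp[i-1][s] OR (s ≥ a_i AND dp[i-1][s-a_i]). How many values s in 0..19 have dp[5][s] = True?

16

i\s   0   1   2   3   4   5   6   7   8   9  10  11  12  13  14  15  16  17  18  19
  0   T   F   F   F   F   F   F   F   F   F   F   F   F   F   F   F   F   F   F   F
  1   T   F   F   F   T   F   F   F   F   F   F   F   F   F   F   F   F   F   F   F
  2   T   F   F   F   T   F   T   F   F   F   T   F   F   F   F   F   F   F   F   F
  3   T   F   T   F   T   F   T   F   T   F   T   F   T   F   F   F   F   F   F   F
  4   T   F   T   F   T   F   T   F   T   T   T   T   T   T   F   T   F   T   F   T
  5   T   F   T   F   T   F   T   T   T   T   T   T   T   T   F   T   T   T   T   T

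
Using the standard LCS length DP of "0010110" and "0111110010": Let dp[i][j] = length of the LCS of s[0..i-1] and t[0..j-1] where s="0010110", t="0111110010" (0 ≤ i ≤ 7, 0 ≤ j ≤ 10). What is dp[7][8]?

   ''  0  1  1  1  1  1  0  0  1  0
''  0  0  0  0  0  0  0  0  0  0  0
 0  0  1  1  1  1  1  1  1  1  1  1
 0  0  1  1  1  1  1  1  2  2  2  2
 1  0  1  2  2  2  2  2  2  2  3  3
 0  0  1  2  2  2  2  2  3  3  3  4
 1  0  1  2  3  3  3  3  3  3  4  4
 1  0  1  2  3  4  4  4  4  4  4  4
 0  0  1  2  3  4  4  4  5  5  5  5

5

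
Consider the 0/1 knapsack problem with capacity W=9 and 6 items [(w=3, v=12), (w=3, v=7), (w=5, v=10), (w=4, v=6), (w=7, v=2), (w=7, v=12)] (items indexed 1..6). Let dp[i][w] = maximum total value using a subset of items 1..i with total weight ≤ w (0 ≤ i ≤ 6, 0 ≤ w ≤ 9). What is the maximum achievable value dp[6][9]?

22

i\w   0   1   2   3   4   5   6   7   8   9
  0   0   0   0   0   0   0   0   0   0   0
  1   0   0   0  12  12  12  12  12  12  12
  2   0   0   0  12  12  12  19  19  19  19
  3   0   0   0  12  12  12  19  19  22  22
  4   0   0   0  12  12  12  19  19  22  22
  5   0   0   0  12  12  12  19  19  22  22
  6   0   0   0  12  12  12  19  19  22  22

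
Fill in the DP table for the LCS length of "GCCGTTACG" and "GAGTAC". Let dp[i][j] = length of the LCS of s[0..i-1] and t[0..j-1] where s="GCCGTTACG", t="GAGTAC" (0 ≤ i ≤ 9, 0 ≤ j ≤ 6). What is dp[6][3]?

2

   ''  G  A  G  T  A  C
''  0  0  0  0  0  0  0
 G  0  1  1  1  1  1  1
 C  0  1  1  1  1  1  2
 C  0  1  1  1  1  1  2
 G  0  1  1  2  2  2  2
 T  0  1  1  2  3  3  3
 T  0  1  1  2  3  3  3
 A  0  1  2  2  3  4  4
 C  0  1  2  2  3  4  5
 G  0  1  2  3  3  4  5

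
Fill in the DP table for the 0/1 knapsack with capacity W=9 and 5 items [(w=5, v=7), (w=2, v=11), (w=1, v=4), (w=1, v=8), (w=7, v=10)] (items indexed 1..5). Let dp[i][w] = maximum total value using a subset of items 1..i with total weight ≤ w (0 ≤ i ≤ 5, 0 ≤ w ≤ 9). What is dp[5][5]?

i\w   0   1   2   3   4   5   6   7   8   9
  0   0   0   0   0   0   0   0   0   0   0
  1   0   0   0   0   0   7   7   7   7   7
  2   0   0  11  11  11  11  11  18  18  18
  3   0   4  11  15  15  15  15  18  22  22
  4   0   8  12  19  23  23  23  23  26  30
  5   0   8  12  19  23  23  23  23  26  30

23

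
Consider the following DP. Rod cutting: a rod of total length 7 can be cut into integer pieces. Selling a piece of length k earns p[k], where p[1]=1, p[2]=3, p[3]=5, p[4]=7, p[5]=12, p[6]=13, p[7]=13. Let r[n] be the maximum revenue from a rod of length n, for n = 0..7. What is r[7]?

   n    0    1    2    3    4    5    6    7
r[n]    0    1    3    5    7   12   13   15

15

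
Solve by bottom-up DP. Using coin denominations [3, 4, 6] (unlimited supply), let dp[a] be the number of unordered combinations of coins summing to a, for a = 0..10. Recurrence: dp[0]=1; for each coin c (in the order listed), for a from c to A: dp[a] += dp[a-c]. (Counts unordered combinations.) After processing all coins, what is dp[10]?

2

after  coin     0     1     2     3     4     5     6     7     8     9    10
          3     1     0     0     1     0     0     1     0     0     1     0
          4     1     0     0     1     1     0     1     1     1     1     1
          6     1     0     0     1     1     0     2     1     1     2     2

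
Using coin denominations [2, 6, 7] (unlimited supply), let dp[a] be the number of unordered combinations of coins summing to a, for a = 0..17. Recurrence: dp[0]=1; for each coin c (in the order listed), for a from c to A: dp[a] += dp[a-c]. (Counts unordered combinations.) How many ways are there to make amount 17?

after  coin     0     1     2     3     4     5     6     7     8     9    10    11    12    13    14    15    16    17
          2     1     0     1     0     1     0     1     0     1     0     1     0     1     0     1     0     1     0
          6     1     0     1     0     1     0     2     0     2     0     2     0     3     0     3     0     3     0
          7     1     0     1     0     1     0     2     1     2     1     2     1     3     2     4     2     4     2

2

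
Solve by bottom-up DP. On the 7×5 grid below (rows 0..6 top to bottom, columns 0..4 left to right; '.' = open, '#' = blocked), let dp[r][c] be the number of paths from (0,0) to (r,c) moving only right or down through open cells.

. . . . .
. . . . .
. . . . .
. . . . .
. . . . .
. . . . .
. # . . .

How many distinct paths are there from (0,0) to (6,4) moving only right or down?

203

r\c   0   1   2   3   4
  0   1   1   1   1   1
  1   1   2   3   4   5
  2   1   3   6  10  15
  3   1   4  10  20  35
  4   1   5  15  35  70
  5   1   6  21  56 126
  6   1   0  21  77 203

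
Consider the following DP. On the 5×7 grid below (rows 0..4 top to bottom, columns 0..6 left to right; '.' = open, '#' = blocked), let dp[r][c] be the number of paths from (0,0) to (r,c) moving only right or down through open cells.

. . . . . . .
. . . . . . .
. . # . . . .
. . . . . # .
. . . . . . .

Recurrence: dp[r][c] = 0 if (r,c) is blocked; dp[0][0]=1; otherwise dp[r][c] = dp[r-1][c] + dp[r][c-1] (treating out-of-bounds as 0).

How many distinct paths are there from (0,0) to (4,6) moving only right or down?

r\c   0   1   2   3   4   5   6
  0   1   1   1   1   1   1   1
  1   1   2   3   4   5   6   7
  2   1   3   0   4   9  15  22
  3   1   4   4   8  17   0  22
  4   1   5   9  17  34  34  56

56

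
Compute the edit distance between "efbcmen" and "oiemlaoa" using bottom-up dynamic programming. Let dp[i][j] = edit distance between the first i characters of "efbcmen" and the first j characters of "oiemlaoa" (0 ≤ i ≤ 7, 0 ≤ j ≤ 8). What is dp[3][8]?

   ''  o  i  e  m  l  a  o  a
''  0  1  2  3  4  5  6  7  8
 e  1  1  2  2  3  4  5  6  7
 f  2  2  2  3  3  4  5  6  7
 b  3  3  3  3  4  4  5  6  7
 c  4  4  4  4  4  5  5  6  7
 m  5  5  5  5  4  5  6  6  7
 e  6  6  6  5  5  5  6  7  7
 n  7  7  7  6  6  6  6  7  8

7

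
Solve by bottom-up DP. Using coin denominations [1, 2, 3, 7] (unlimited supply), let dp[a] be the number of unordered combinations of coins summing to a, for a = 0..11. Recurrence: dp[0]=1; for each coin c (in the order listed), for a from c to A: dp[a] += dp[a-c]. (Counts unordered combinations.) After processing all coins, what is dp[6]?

7

after  coin     0     1     2     3     4     5     6     7     8     9    10    11
          1     1     1     1     1     1     1     1     1     1     1     1     1
          2     1     1     2     2     3     3     4     4     5     5     6     6
          3     1     1     2     3     4     5     7     8    10    12    14    16
          7     1     1     2     3     4     5     7     9    11    14    17    20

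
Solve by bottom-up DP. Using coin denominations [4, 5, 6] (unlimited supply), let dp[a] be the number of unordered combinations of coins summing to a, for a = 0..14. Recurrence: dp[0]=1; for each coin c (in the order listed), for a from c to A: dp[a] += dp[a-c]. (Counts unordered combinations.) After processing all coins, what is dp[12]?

2

after  coin     0     1     2     3     4     5     6     7     8     9    10    11    12    13    14
          4     1     0     0     0     1     0     0     0     1     0     0     0     1     0     0
          5     1     0     0     0     1     1     0     0     1     1     1     0     1     1     1
          6     1     0     0     0     1     1     1     0     1     1     2     1     2     1     2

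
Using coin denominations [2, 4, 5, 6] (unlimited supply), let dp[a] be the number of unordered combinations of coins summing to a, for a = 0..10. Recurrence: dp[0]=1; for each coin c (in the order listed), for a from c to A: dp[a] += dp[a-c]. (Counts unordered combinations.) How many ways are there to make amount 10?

6

after  coin     0     1     2     3     4     5     6     7     8     9    10
          2     1     0     1     0     1     0     1     0     1     0     1
          4     1     0     1     0     2     0     2     0     3     0     3
          5     1     0     1     0     2     1     2     1     3     2     4
          6     1     0     1     0     2     1     3     1     4     2     6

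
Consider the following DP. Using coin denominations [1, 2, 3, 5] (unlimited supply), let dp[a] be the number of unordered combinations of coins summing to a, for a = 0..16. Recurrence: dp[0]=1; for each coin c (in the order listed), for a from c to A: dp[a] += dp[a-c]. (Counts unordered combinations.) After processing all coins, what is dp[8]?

13

after  coin     0     1     2     3     4     5     6     7     8     9    10    11    12    13    14    15    16
          1     1     1     1     1     1     1     1     1     1     1     1     1     1     1     1     1     1
          2     1     1     2     2     3     3     4     4     5     5     6     6     7     7     8     8     9
          3     1     1     2     3     4     5     7     8    10    12    14    16    19    21    24    27    30
          5     1     1     2     3     4     6     8    10    13    16    20    24    29    34    40    47    54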